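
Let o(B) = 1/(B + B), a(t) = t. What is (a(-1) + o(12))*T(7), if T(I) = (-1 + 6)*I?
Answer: -805/24 ≈ -33.542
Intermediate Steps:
T(I) = 5*I
o(B) = 1/(2*B)
(a(-1) + o(12))*T(7) = (-1 + (½)/12)*(5*7) = (-1 + (½)*(1/12))*35 = (-1 + 1/24)*35 = -23/24*35 = -805/24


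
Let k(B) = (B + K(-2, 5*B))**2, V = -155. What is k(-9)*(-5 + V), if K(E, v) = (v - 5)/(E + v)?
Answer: -22260640/2209 ≈ -10077.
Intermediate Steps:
K(E, v) = (-5 + v)/(E + v)
k(B) = (B + (-5 + 5*B)/(-2 + 5*B))**2
k(-9)*(-5 + V) = ((-5 + 3*(-9) + 5*(-9)**2)**2/(-2 + 5*(-9))**2)*(-5 - 155) = ((-5 - 27 + 5*81)**2/(-2 - 45)**2)*(-160) = ((-5 - 27 + 405)**2/(-47)**2)*(-160) = ((1/2209)*373**2)*(-160) = ((1/2209)*139129)*(-160) = (139129/2209)*(-160) = -22260640/2209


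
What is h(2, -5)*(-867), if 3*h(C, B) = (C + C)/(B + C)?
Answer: 1156/3 ≈ 385.33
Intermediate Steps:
h(C, B) = 2*C/(3*(B + C)) (h(C, B) = ((C + C)/(B + C))/3 = ((2*C)/(B + C))/3 = (2*C/(B + C))/3 = 2*C/(3*(B + C)))
h(2, -5)*(-867) = ((⅔)*2/(-5 + 2))*(-867) = ((⅔)*2/(-3))*(-867) = ((⅔)*2*(-⅓))*(-867) = -4/9*(-867) = 1156/3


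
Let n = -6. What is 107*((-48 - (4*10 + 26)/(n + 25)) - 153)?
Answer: -415695/19 ≈ -21879.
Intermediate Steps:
107*((-48 - (4*10 + 26)/(n + 25)) - 153) = 107*((-48 - (4*10 + 26)/(-6 + 25)) - 153) = 107*((-48 - (40 + 26)/19) - 153) = 107*((-48 - 66/19) - 153) = 107*(-978/19 - 153) = 107*(-3885/19) = -415695/19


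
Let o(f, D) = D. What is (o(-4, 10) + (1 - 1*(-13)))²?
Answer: 576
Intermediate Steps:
(o(-4, 10) + (1 - 1*(-13)))² = (10 + (1 - 1*(-13)))² = (10 + (1 + 13))² = (10 + 14)² = 24² = 576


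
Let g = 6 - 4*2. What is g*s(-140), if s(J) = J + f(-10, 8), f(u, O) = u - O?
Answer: 316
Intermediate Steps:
s(J) = -18 + J (s(J) = J + (-10 - 1*8) = J + (-10 - 8) = J - 18 = -18 + J)
g = -2 (g = 6 - 8 = -2)
g*s(-140) = -2*(-18 - 140) = -2*(-158) = 316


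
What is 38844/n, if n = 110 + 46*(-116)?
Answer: -498/67 ≈ -7.4328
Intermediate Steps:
n = -5226 (n = 110 - 5336 = -5226)
38844/n = 38844/(-5226) = 38844*(-1/5226) = -498/67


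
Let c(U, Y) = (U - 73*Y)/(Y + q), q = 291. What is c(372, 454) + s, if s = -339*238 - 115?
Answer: -12045307/149 ≈ -80841.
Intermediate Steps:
c(U, Y) = (U - 73*Y)/(291 + Y) (c(U, Y) = (U - 73*Y)/(Y + 291) = (U - 73*Y)/(291 + Y))
s = -80797 (s = -80682 - 115 = -80797)
c(372, 454) + s = (372 - 73*454)/(291 + 454) - 80797 = (372 - 33142)/745 - 80797 = (1/745)*(-32770) - 80797 = -6554/149 - 80797 = -12045307/149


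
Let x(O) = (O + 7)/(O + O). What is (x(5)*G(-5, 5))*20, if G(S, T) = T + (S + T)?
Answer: 120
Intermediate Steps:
G(S, T) = S + 2*T
x(O) = (7 + O)/(2*O) (x(O) = (7 + O)/((2*O)) = (7 + O)*(1/(2*O)) = (7 + O)/(2*O))
(x(5)*G(-5, 5))*20 = (((½)*(7 + 5)/5)*(-5 + 2*5))*20 = (((½)*(⅕)*12)*(-5 + 10))*20 = ((6/5)*5)*20 = 6*20 = 120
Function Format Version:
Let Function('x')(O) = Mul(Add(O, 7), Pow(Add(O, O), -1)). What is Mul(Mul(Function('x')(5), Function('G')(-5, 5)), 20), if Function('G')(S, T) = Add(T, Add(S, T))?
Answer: 120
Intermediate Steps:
Function('G')(S, T) = Add(S, Mul(2, T))
Function('x')(O) = Mul(Rational(1, 2), Pow(O, -1), Add(7, O)) (Function('x')(O) = Mul(Add(7, O), Pow(Mul(2, O), -1)) = Mul(Add(7, O), Mul(Rational(1, 2), Pow(O, -1))) = Mul(Rational(1, 2), Pow(O, -1), Add(7, O)))
Mul(Mul(Function('x')(5), Function('G')(-5, 5)), 20) = Mul(Mul(Mul(Rational(1, 2), Pow(5, -1), Add(7, 5)), Add(-5, Mul(2, 5))), 20) = Mul(Mul(Mul(Rational(1, 2), Rational(1, 5), 12), Add(-5, 10)), 20) = Mul(Mul(Rational(6, 5), 5), 20) = Mul(6, 20) = 120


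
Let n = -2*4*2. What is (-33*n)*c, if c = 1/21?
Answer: 176/7 ≈ 25.143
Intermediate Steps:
n = -16 (n = -8*2 = -16)
c = 1/21 ≈ 0.047619
(-33*n)*c = -33*(-16)*(1/21) = 528*(1/21) = 176/7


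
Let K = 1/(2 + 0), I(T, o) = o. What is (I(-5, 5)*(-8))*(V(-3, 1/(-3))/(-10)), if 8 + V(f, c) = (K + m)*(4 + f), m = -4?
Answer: -46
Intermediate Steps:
K = 1/2 ≈ 0.50000
V(f, c) = -22 - 7*f/2 (V(f, c) = -8 + (1/2 - 4)*(4 + f) = -8 - 7*(4 + f)/2 = -8 + (-14 - 7*f/2) = -22 - 7*f/2)
(I(-5, 5)*(-8))*(V(-3, 1/(-3))/(-10)) = (5*(-8))*((-22 - 7/2*(-3))/(-10)) = -40*(-22 + 21/2)*(-1)/10 = -(-460)*(-1)/10 = -40*23/20 = -46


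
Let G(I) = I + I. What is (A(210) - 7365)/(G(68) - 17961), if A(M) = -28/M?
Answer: 110477/267375 ≈ 0.41319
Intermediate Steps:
G(I) = 2*I
(A(210) - 7365)/(G(68) - 17961) = (-28/210 - 7365)/(2*68 - 17961) = (-28*1/210 - 7365)/(136 - 17961) = (-2/15 - 7365)/(-17825) = -110477/15*(-1/17825) = 110477/267375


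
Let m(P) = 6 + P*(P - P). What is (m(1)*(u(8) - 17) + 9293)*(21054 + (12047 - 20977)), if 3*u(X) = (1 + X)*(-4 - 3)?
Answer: 109904060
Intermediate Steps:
u(X) = -7/3 - 7*X/3 (u(X) = ((1 + X)*(-4 - 3))/3 = ((1 + X)*(-7))/3 = (-7 - 7*X)/3 = -7/3 - 7*X/3)
m(P) = 6 (m(P) = 6 + P*0 = 6 + 0 = 6)
(m(1)*(u(8) - 17) + 9293)*(21054 + (12047 - 20977)) = (6*((-7/3 - 7/3*8) - 17) + 9293)*(21054 + (12047 - 20977)) = (6*((-7/3 - 56/3) - 17) + 9293)*(21054 - 8930) = (6*(-21 - 17) + 9293)*12124 = (6*(-38) + 9293)*12124 = (-228 + 9293)*12124 = 9065*12124 = 109904060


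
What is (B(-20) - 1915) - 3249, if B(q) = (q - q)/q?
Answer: -5164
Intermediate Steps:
B(q) = 0 (B(q) = 0/q = 0)
(B(-20) - 1915) - 3249 = (0 - 1915) - 3249 = -1915 - 3249 = -5164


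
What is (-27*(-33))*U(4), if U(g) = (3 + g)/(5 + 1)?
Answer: 2079/2 ≈ 1039.5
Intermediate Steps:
U(g) = ½ + g/6 (U(g) = (3 + g)/6 = (3 + g)*(⅙) = ½ + g/6)
(-27*(-33))*U(4) = (-27*(-33))*(½ + (⅙)*4) = 891*(½ + ⅔) = 891*(7/6) = 2079/2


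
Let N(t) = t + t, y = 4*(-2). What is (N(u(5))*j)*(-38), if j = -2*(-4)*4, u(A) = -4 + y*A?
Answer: 107008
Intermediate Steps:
y = -8
u(A) = -4 - 8*A
j = 32 (j = 8*4 = 32)
N(t) = 2*t
(N(u(5))*j)*(-38) = ((2*(-4 - 8*5))*32)*(-38) = ((2*(-4 - 40))*32)*(-38) = ((2*(-44))*32)*(-38) = -88*32*(-38) = -2816*(-38) = 107008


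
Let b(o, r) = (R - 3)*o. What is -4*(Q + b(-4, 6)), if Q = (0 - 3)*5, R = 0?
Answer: 12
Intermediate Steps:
Q = -15 (Q = -3*5 = -15)
b(o, r) = -3*o (b(o, r) = (0 - 3)*o = -3*o)
-4*(Q + b(-4, 6)) = -4*(-15 - 3*(-4)) = -4*(-15 + 12) = -4*(-3) = 12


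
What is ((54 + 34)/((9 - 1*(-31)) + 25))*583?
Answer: 51304/65 ≈ 789.29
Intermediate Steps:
((54 + 34)/((9 - 1*(-31)) + 25))*583 = (88/((9 + 31) + 25))*583 = (88/(40 + 25))*583 = (88/65)*583 = 51304/65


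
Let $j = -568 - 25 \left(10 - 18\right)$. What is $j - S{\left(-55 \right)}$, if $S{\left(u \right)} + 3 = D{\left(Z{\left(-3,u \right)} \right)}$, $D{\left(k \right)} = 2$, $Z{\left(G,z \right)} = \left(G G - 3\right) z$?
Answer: $-367$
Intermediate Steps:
$Z{\left(G,z \right)} = z \left(-3 + G^{2}\right)$ ($Z{\left(G,z \right)} = \left(G^{2} - 3\right) z = \left(-3 + G^{2}\right) z = z \left(-3 + G^{2}\right)$)
$S{\left(u \right)} = -1$ ($S{\left(u \right)} = -3 + 2 = -1$)
$j = -368$ ($j = -568 - -200 = -568 + 200 = -368$)
$j - S{\left(-55 \right)} = -368 - -1 = -368 + 1 = -367$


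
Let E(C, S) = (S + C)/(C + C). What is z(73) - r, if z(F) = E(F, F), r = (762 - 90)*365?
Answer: -245279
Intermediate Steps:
r = 245280 (r = 672*365 = 245280)
E(C, S) = (C + S)/(2*C) (E(C, S) = (C + S)/((2*C)) = (C + S)*(1/(2*C)) = (C + S)/(2*C))
z(F) = 1 (z(F) = (F + F)/(2*F) = (2*F)/(2*F) = 1)
z(73) - r = 1 - 1*245280 = 1 - 245280 = -245279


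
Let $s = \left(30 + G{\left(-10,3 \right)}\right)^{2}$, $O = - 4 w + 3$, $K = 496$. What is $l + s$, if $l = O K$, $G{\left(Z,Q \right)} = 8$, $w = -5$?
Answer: $12852$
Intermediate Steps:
$O = 23$ ($O = \left(-4\right) \left(-5\right) + 3 = 20 + 3 = 23$)
$s = 1444$ ($s = \left(30 + 8\right)^{2} = 38^{2} = 1444$)
$l = 11408$ ($l = 23 \cdot 496 = 11408$)
$l + s = 11408 + 1444 = 12852$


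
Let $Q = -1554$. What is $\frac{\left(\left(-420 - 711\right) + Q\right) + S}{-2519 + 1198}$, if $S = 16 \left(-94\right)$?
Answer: $\frac{4189}{1321} \approx 3.1711$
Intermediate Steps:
$S = -1504$
$\frac{\left(\left(-420 - 711\right) + Q\right) + S}{-2519 + 1198} = \frac{\left(\left(-420 - 711\right) - 1554\right) - 1504}{-2519 + 1198} = \frac{\left(-1131 - 1554\right) - 1504}{-1321} = \left(-2685 - 1504\right) \left(- \frac{1}{1321}\right) = \left(-4189\right) \left(- \frac{1}{1321}\right) = \frac{4189}{1321}$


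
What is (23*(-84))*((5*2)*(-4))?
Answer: 77280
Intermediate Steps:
(23*(-84))*((5*2)*(-4)) = -19320*(-4) = -1932*(-40) = 77280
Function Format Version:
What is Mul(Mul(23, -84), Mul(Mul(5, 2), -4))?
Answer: 77280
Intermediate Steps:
Mul(Mul(23, -84), Mul(Mul(5, 2), -4)) = Mul(-1932, Mul(10, -4)) = Mul(-1932, -40) = 77280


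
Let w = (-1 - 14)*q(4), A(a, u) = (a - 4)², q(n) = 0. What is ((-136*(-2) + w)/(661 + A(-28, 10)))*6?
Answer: 1632/1685 ≈ 0.96855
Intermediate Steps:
A(a, u) = (-4 + a)²
w = 0 (w = (-1 - 14)*0 = -15*0 = 0)
((-136*(-2) + w)/(661 + A(-28, 10)))*6 = ((-136*(-2) + 0)/(661 + (-4 - 28)²))*6 = ((272 + 0)/(661 + (-32)²))*6 = (272/(661 + 1024))*6 = (272/1685)*6 = 1632/1685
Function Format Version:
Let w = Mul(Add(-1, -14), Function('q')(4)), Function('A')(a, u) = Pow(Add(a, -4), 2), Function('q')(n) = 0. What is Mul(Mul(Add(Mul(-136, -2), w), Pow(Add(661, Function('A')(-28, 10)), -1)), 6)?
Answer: Rational(1632, 1685) ≈ 0.96855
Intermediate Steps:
Function('A')(a, u) = Pow(Add(-4, a), 2)
w = 0 (w = Mul(Add(-1, -14), 0) = Mul(-15, 0) = 0)
Mul(Mul(Add(Mul(-136, -2), w), Pow(Add(661, Function('A')(-28, 10)), -1)), 6) = Mul(Mul(Add(Mul(-136, -2), 0), Pow(Add(661, Pow(Add(-4, -28), 2)), -1)), 6) = Mul(Mul(Add(272, 0), Pow(Add(661, Pow(-32, 2)), -1)), 6) = Mul(Mul(272, Pow(Add(661, 1024), -1)), 6) = Mul(Mul(272, Pow(1685, -1)), 6) = Mul(Mul(272, Rational(1, 1685)), 6) = Mul(Rational(272, 1685), 6) = Rational(1632, 1685)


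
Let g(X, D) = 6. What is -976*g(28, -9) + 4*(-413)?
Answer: -7508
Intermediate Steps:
-976*g(28, -9) + 4*(-413) = -976*6 + 4*(-413) = -5856 - 1652 = -7508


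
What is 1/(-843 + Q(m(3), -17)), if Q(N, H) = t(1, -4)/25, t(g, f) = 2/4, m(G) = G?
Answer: -50/42149 ≈ -0.0011863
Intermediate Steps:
t(g, f) = 1/2 (t(g, f) = 2*(1/4) = 1/2)
Q(N, H) = 1/50 (Q(N, H) = (1/2)/25 = (1/2)*(1/25) = 1/50)
1/(-843 + Q(m(3), -17)) = 1/(-843 + 1/50) = 1/(-42149/50) = -50/42149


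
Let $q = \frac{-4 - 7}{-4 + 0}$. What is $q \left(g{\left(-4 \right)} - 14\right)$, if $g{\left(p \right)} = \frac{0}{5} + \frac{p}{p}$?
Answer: $- \frac{143}{4} \approx -35.75$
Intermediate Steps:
$g{\left(p \right)} = 1$ ($g{\left(p \right)} = 0 \cdot \frac{1}{5} + 1 = 0 + 1 = 1$)
$q = \frac{11}{4}$ ($q = - \frac{11}{-4} = \left(-11\right) \left(- \frac{1}{4}\right) = \frac{11}{4} \approx 2.75$)
$q \left(g{\left(-4 \right)} - 14\right) = \frac{11 \left(1 - 14\right)}{4} = \frac{11}{4} \left(-13\right) = - \frac{143}{4}$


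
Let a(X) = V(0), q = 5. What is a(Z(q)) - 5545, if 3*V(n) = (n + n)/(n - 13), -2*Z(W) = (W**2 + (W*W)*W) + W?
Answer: -5545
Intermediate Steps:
Z(W) = -W/2 - W**2/2 - W**3/2 (Z(W) = -((W**2 + (W*W)*W) + W)/2 = -((W**2 + W**2*W) + W)/2 = -((W**2 + W**3) + W)/2 = -(W + W**2 + W**3)/2 = -W/2 - W**2/2 - W**3/2)
V(n) = 2*n/(3*(-13 + n)) (V(n) = ((n + n)/(n - 13))/3 = ((2*n)/(-13 + n))/3 = (2*n/(-13 + n))/3 = 2*n/(3*(-13 + n)))
a(X) = 0 (a(X) = (2/3)*0/(-13 + 0) = (2/3)*0/(-13) = (2/3)*0*(-1/13) = 0)
a(Z(q)) - 5545 = 0 - 5545 = -5545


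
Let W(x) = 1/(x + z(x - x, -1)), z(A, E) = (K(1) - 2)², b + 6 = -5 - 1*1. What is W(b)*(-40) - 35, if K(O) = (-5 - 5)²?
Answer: -41970/1199 ≈ -35.004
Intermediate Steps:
K(O) = 100 (K(O) = (-10)² = 100)
b = -12 (b = -6 + (-5 - 1*1) = -6 + (-5 - 1) = -6 - 6 = -12)
z(A, E) = 9604 (z(A, E) = (100 - 2)² = 98² = 9604)
W(x) = 1/(9604 + x) (W(x) = 1/(x + 9604) = 1/(9604 + x))
W(b)*(-40) - 35 = -40/(9604 - 12) - 35 = -40/9592 - 35 = (1/9592)*(-40) - 35 = -5/1199 - 35 = -41970/1199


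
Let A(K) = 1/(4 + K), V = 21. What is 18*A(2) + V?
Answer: 24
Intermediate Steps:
18*A(2) + V = 18/(4 + 2) + 21 = 18/6 + 21 = 18*(1/6) + 21 = 3 + 21 = 24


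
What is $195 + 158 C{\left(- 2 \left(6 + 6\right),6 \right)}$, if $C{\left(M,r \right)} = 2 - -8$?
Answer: $1775$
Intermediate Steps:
$C{\left(M,r \right)} = 10$ ($C{\left(M,r \right)} = 2 + 8 = 10$)
$195 + 158 C{\left(- 2 \left(6 + 6\right),6 \right)} = 195 + 158 \cdot 10 = 195 + 1580 = 1775$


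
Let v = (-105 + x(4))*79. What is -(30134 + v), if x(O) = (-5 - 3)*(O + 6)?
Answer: -15519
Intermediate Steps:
x(O) = -48 - 8*O (x(O) = -8*(6 + O) = -48 - 8*O)
v = -14615 (v = (-105 + (-48 - 8*4))*79 = (-105 + (-48 - 32))*79 = (-105 - 80)*79 = -185*79 = -14615)
-(30134 + v) = -(30134 - 14615) = -1*15519 = -15519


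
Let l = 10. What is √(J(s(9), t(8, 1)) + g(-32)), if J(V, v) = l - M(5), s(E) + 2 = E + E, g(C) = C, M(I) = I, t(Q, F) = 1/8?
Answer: 3*I*√3 ≈ 5.1962*I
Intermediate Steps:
t(Q, F) = ⅛
s(E) = -2 + 2*E (s(E) = -2 + (E + E) = -2 + 2*E)
J(V, v) = 5 (J(V, v) = 10 - 1*5 = 10 - 5 = 5)
√(J(s(9), t(8, 1)) + g(-32)) = √(5 - 32) = √(-27) = 3*I*√3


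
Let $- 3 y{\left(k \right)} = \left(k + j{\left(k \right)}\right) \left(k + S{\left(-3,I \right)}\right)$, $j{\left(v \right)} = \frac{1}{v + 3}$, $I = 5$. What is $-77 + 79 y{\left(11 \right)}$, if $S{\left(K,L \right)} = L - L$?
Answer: $- \frac{137929}{42} \approx -3284.0$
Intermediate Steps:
$S{\left(K,L \right)} = 0$
$j{\left(v \right)} = \frac{1}{3 + v}$
$y{\left(k \right)} = - \frac{k \left(k + \frac{1}{3 + k}\right)}{3}$ ($y{\left(k \right)} = - \frac{\left(k + \frac{1}{3 + k}\right) \left(k + 0\right)}{3} = - \frac{\left(k + \frac{1}{3 + k}\right) k}{3} = - \frac{k \left(k + \frac{1}{3 + k}\right)}{3}$)
$-77 + 79 y{\left(11 \right)} = -77 + 79 \cdot \frac{1}{3} \cdot 11 \frac{1}{3 + 11} \left(-1 + 11 \left(-3 - 11\right)\right) = -77 + 79 \cdot \frac{1}{3} \cdot 11 \cdot \frac{1}{14} \left(-1 + 11 \left(-3 - 11\right)\right) = -77 + 79 \cdot \frac{1}{3} \cdot 11 \cdot \frac{1}{14} \left(-1 + 11 \left(-14\right)\right) = -77 + 79 \cdot \frac{1}{3} \cdot 11 \cdot \frac{1}{14} \left(-1 - 154\right) = -77 + 79 \cdot \frac{1}{3} \cdot 11 \cdot \frac{1}{14} \left(-155\right) = -77 + 79 \left(- \frac{1705}{42}\right) = -77 - \frac{134695}{42} = - \frac{137929}{42}$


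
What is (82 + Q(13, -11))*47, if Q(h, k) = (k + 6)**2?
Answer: 5029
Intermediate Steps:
Q(h, k) = (6 + k)**2
(82 + Q(13, -11))*47 = (82 + (6 - 11)**2)*47 = (82 + (-5)**2)*47 = (82 + 25)*47 = 107*47 = 5029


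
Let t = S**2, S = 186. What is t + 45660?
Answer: 80256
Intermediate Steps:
t = 34596 (t = 186**2 = 34596)
t + 45660 = 34596 + 45660 = 80256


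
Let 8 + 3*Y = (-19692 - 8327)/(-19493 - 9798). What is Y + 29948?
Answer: 2631414295/87873 ≈ 29946.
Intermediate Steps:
Y = -206309/87873 (Y = -8/3 + ((-19692 - 8327)/(-19493 - 9798))/3 = -8/3 + (-28019/(-29291))/3 = -8/3 + (-28019*(-1/29291))/3 = -8/3 + (⅓)*(28019/29291) = -8/3 + 28019/87873 = -206309/87873 ≈ -2.3478)
Y + 29948 = -206309/87873 + 29948 = 2631414295/87873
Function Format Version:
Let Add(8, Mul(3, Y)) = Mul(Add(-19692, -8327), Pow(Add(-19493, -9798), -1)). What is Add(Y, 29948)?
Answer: Rational(2631414295, 87873) ≈ 29946.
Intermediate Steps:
Y = Rational(-206309, 87873) (Y = Add(Rational(-8, 3), Mul(Rational(1, 3), Mul(Add(-19692, -8327), Pow(Add(-19493, -9798), -1)))) = Add(Rational(-8, 3), Mul(Rational(1, 3), Mul(-28019, Pow(-29291, -1)))) = Add(Rational(-8, 3), Mul(Rational(1, 3), Mul(-28019, Rational(-1, 29291)))) = Add(Rational(-8, 3), Mul(Rational(1, 3), Rational(28019, 29291))) = Add(Rational(-8, 3), Rational(28019, 87873)) = Rational(-206309, 87873) ≈ -2.3478)
Add(Y, 29948) = Add(Rational(-206309, 87873), 29948) = Rational(2631414295, 87873)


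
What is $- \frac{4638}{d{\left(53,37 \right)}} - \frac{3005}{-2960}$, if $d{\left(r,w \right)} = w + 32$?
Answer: $- \frac{901409}{13616} \approx -66.202$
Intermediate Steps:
$d{\left(r,w \right)} = 32 + w$
$- \frac{4638}{d{\left(53,37 \right)}} - \frac{3005}{-2960} = - \frac{4638}{32 + 37} - \frac{3005}{-2960} = - \frac{4638}{69} - - \frac{601}{592} = \left(-4638\right) \frac{1}{69} + \frac{601}{592} = - \frac{1546}{23} + \frac{601}{592} = - \frac{901409}{13616}$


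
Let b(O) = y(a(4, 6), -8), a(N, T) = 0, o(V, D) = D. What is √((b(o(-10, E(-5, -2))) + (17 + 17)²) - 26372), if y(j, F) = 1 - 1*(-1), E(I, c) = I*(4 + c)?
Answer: I*√25214 ≈ 158.79*I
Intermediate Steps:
y(j, F) = 2 (y(j, F) = 1 + 1 = 2)
b(O) = 2
√((b(o(-10, E(-5, -2))) + (17 + 17)²) - 26372) = √((2 + (17 + 17)²) - 26372) = √((2 + 34²) - 26372) = √((2 + 1156) - 26372) = √(1158 - 26372) = √(-25214) = I*√25214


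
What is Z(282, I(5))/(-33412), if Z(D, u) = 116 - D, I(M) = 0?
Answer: 83/16706 ≈ 0.0049683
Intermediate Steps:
Z(282, I(5))/(-33412) = (116 - 1*282)/(-33412) = (116 - 282)*(-1/33412) = -166*(-1/33412) = 83/16706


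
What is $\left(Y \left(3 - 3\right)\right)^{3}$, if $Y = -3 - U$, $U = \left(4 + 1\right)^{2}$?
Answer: $0$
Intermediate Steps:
$U = 25$ ($U = 5^{2} = 25$)
$Y = -28$ ($Y = -3 - 25 = -28$)
$\left(Y \left(3 - 3\right)\right)^{3} = \left(- 28 \left(3 - 3\right)\right)^{3} = \left(\left(-28\right) 0\right)^{3} = 0^{3} = 0$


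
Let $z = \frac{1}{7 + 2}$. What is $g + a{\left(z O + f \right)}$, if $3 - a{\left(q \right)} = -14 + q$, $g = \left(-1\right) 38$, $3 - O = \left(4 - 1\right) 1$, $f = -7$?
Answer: $-14$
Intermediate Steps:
$z = \frac{1}{9} \approx 0.11111$
$O = 0$ ($O = 3 - \left(4 - 1\right) 1 = 3 - 3 \cdot 1 = 3 - 3 = 0$)
$g = -38$
$a{\left(q \right)} = 17 - q$ ($a{\left(q \right)} = 3 - \left(-14 + q\right) = 17 - q$)
$g + a{\left(z O + f \right)} = -38 + \left(17 - \left(\frac{1}{9} \cdot 0 - 7\right)\right) = -38 + \left(17 - \left(0 - 7\right)\right) = -38 + \left(17 - -7\right) = -38 + \left(17 + 7\right) = -38 + 24 = -14$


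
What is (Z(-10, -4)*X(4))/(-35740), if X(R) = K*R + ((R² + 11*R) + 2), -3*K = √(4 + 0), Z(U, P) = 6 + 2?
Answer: -356/26805 ≈ -0.013281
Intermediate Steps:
Z(U, P) = 8
K = -⅔ (K = -√(4 + 0)/3 = -√4/3 = -⅓*2 = -⅔ ≈ -0.66667)
X(R) = 2 + R² + 31*R/3 (X(R) = -2*R/3 + ((R² + 11*R) + 2) = -2*R/3 + (2 + R² + 11*R) = 2 + R² + 31*R/3)
(Z(-10, -4)*X(4))/(-35740) = (8*(2 + 4² + (31/3)*4))/(-35740) = (8*(2 + 16 + 124/3))*(-1/35740) = (8*(178/3))*(-1/35740) = (1424/3)*(-1/35740) = -356/26805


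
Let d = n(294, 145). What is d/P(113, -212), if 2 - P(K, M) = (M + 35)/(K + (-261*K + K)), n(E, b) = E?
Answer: 8604498/58357 ≈ 147.45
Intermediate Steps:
P(K, M) = 2 + (35 + M)/(259*K) (P(K, M) = 2 - (M + 35)/(K + (-261*K + K)) = 2 - (35 + M)/(K - 260*K) = 2 - (35 + M)/((-259*K)) = 2 - (35 + M)*(-1/(259*K)) = 2 - (-1)*(35 + M)/(259*K) = 2 + (35 + M)/(259*K))
d = 294
d/P(113, -212) = 294/(((1/259)*(35 - 212 + 518*113)/113)) = 294/(((1/259)*(1/113)*(35 - 212 + 58534))) = 294/(((1/259)*(1/113)*58357)) = 294/(58357/29267) = 294*(29267/58357) = 8604498/58357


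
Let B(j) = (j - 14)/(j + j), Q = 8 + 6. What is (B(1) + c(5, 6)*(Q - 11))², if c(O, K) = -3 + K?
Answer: 25/4 ≈ 6.2500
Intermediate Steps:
Q = 14
B(j) = (-14 + j)/(2*j) (B(j) = (-14 + j)/((2*j)) = (-14 + j)*(1/(2*j)) = (-14 + j)/(2*j))
(B(1) + c(5, 6)*(Q - 11))² = ((½)*(-14 + 1)/1 + (-3 + 6)*(14 - 11))² = ((½)*1*(-13) + 3*3)² = (-13/2 + 9)² = (5/2)² = 25/4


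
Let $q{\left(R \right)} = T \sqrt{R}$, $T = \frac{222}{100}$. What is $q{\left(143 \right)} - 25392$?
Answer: $-25392 + \frac{111 \sqrt{143}}{50} \approx -25365.0$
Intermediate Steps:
$T = \frac{111}{50}$ ($T = 222 \cdot \frac{1}{100} = \frac{111}{50} \approx 2.22$)
$q{\left(R \right)} = \frac{111 \sqrt{R}}{50}$
$q{\left(143 \right)} - 25392 = \frac{111 \sqrt{143}}{50} - 25392 = -25392 + \frac{111 \sqrt{143}}{50}$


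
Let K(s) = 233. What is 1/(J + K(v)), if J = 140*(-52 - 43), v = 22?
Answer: -1/13067 ≈ -7.6529e-5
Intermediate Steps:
J = -13300 (J = 140*(-95) = -13300)
1/(J + K(v)) = 1/(-13300 + 233) = 1/(-13067) = -1/13067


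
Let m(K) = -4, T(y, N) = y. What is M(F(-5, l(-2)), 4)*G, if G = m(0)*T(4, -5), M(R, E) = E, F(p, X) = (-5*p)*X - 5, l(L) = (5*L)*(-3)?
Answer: -64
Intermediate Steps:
l(L) = -15*L
F(p, X) = -5 - 5*X*p (F(p, X) = -5*X*p - 5 = -5 - 5*X*p)
G = -16 (G = -4*4 = -16)
M(F(-5, l(-2)), 4)*G = 4*(-16) = -64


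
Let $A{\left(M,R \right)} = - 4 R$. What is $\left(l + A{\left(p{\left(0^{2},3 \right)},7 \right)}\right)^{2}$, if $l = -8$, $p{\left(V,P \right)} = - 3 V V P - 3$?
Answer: $1296$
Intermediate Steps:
$p{\left(V,P \right)} = -3 - 3 P V^{2}$ ($p{\left(V,P \right)} = - 3 V^{2} P - 3 = - 3 P V^{2} - 3 = -3 - 3 P V^{2}$)
$\left(l + A{\left(p{\left(0^{2},3 \right)},7 \right)}\right)^{2} = \left(-8 - 28\right)^{2} = \left(-36\right)^{2} = 1296$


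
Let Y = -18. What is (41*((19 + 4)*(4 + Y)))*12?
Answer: -158424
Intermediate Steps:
(41*((19 + 4)*(4 + Y)))*12 = (41*((19 + 4)*(4 - 18)))*12 = (41*(23*(-14)))*12 = (41*(-322))*12 = -13202*12 = -158424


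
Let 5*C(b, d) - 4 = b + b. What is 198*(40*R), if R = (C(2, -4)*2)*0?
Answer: 0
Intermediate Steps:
C(b, d) = ⅘ + 2*b/5 (C(b, d) = ⅘ + (b + b)/5 = ⅘ + (2*b)/5 = ⅘ + 2*b/5)
R = 0 (R = ((⅘ + (⅖)*2)*2)*0 = ((⅘ + ⅘)*2)*0 = ((8/5)*2)*0 = (16/5)*0 = 0)
198*(40*R) = 198*(40*0) = 198*0 = 0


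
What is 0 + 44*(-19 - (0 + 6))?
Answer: -1100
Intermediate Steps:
0 + 44*(-19 - (0 + 6)) = 0 + 44*(-19 - 1*6) = 0 + 44*(-19 - 6) = 0 + 44*(-25) = 0 - 1100 = -1100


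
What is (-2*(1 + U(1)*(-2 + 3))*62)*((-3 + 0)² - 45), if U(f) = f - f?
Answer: 4464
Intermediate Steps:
U(f) = 0
(-2*(1 + U(1)*(-2 + 3))*62)*((-3 + 0)² - 45) = (-2*(1 + 0*(-2 + 3))*62)*((-3 + 0)² - 45) = (-2*(1 + 0*1)*62)*((-3)² - 45) = (-2*(1 + 0)*62)*(9 - 45) = (-2*1*62)*(-36) = -2*62*(-36) = -124*(-36) = 4464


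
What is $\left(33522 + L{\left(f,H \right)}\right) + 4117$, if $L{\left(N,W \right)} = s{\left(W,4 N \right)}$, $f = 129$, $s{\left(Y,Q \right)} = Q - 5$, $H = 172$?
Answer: $38150$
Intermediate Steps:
$s{\left(Y,Q \right)} = -5 + Q$ ($s{\left(Y,Q \right)} = Q - 5 = -5 + Q$)
$L{\left(N,W \right)} = -5 + 4 N$
$\left(33522 + L{\left(f,H \right)}\right) + 4117 = \left(33522 + \left(-5 + 4 \cdot 129\right)\right) + 4117 = \left(33522 + \left(-5 + 516\right)\right) + 4117 = \left(33522 + 511\right) + 4117 = 34033 + 4117 = 38150$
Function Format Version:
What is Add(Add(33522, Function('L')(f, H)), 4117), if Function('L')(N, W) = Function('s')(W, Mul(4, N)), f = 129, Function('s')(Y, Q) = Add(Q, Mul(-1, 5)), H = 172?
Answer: 38150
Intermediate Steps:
Function('s')(Y, Q) = Add(-5, Q) (Function('s')(Y, Q) = Add(Q, -5) = Add(-5, Q))
Function('L')(N, W) = Add(-5, Mul(4, N))
Add(Add(33522, Function('L')(f, H)), 4117) = Add(Add(33522, Add(-5, Mul(4, 129))), 4117) = Add(Add(33522, Add(-5, 516)), 4117) = Add(Add(33522, 511), 4117) = Add(34033, 4117) = 38150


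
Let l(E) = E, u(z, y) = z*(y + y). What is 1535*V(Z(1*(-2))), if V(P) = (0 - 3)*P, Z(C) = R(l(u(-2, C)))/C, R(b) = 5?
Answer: 23025/2 ≈ 11513.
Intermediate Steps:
u(z, y) = 2*y*z (u(z, y) = z*(2*y) = 2*y*z)
Z(C) = 5/C
V(P) = -3*P
1535*V(Z(1*(-2))) = 1535*(-15/(1*(-2))) = 1535*(-15/(-2)) = 1535*(-15*(-1)/2) = 1535*(-3*(-5/2)) = 1535*(15/2) = 23025/2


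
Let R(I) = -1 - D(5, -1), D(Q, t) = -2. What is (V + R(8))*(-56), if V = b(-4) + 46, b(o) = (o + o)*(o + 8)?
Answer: -840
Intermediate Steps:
b(o) = 2*o*(8 + o) (b(o) = (2*o)*(8 + o) = 2*o*(8 + o))
R(I) = 1 (R(I) = -1 - 1*(-2) = -1 + 2 = 1)
V = 14 (V = 2*(-4)*(8 - 4) + 46 = 2*(-4)*4 + 46 = -32 + 46 = 14)
(V + R(8))*(-56) = (14 + 1)*(-56) = 15*(-56) = -840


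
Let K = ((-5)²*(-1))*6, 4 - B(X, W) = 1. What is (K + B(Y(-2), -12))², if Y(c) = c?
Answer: 21609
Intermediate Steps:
B(X, W) = 3 (B(X, W) = 4 - 1*1 = 4 - 1 = 3)
K = -150 (K = (25*(-1))*6 = -25*6 = -150)
(K + B(Y(-2), -12))² = (-150 + 3)² = (-147)² = 21609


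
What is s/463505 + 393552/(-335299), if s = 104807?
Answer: -147271637467/155412762995 ≈ -0.94762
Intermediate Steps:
s/463505 + 393552/(-335299) = 104807/463505 + 393552/(-335299) = 104807*(1/463505) + 393552*(-1/335299) = 104807/463505 - 393552/335299 = -147271637467/155412762995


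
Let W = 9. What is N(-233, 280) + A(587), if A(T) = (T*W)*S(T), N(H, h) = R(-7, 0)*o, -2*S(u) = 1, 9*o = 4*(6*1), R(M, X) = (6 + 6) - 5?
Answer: -15737/6 ≈ -2622.8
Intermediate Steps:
R(M, X) = 7 (R(M, X) = 12 - 5 = 7)
o = 8/3 (o = (4*(6*1))/9 = (4*6)/9 = (1/9)*24 = 8/3 ≈ 2.6667)
S(u) = -1/2 (S(u) = -1/2*1 = -1/2)
N(H, h) = 56/3 (N(H, h) = 7*(8/3) = 56/3)
A(T) = -9*T/2 (A(T) = (T*9)*(-1/2) = (9*T)*(-1/2) = -9*T/2)
N(-233, 280) + A(587) = 56/3 - 9/2*587 = 56/3 - 5283/2 = -15737/6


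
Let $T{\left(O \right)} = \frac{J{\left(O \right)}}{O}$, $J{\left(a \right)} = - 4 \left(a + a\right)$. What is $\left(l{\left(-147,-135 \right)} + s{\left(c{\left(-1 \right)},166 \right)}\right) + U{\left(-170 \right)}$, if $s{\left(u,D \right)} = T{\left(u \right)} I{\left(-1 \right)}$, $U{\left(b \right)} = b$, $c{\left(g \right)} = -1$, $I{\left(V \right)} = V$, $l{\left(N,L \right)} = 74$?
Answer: $-88$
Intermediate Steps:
$J{\left(a \right)} = - 8 a$ ($J{\left(a \right)} = - 4 \cdot 2 a = - 8 a$)
$T{\left(O \right)} = -8$ ($T{\left(O \right)} = \frac{\left(-8\right) O}{O} = -8$)
$s{\left(u,D \right)} = 8$ ($s{\left(u,D \right)} = \left(-8\right) \left(-1\right) = 8$)
$\left(l{\left(-147,-135 \right)} + s{\left(c{\left(-1 \right)},166 \right)}\right) + U{\left(-170 \right)} = \left(74 + 8\right) - 170 = 82 - 170 = -88$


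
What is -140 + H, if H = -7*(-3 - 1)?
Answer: -112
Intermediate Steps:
H = 28 (H = -7*(-4) = 28)
-140 + H = -140 + 28 = -112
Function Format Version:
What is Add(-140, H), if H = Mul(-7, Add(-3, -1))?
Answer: -112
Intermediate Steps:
H = 28 (H = Mul(-7, -4) = 28)
Add(-140, H) = Add(-140, 28) = -112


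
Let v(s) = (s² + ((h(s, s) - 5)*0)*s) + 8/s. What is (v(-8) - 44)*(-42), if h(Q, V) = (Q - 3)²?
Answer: -798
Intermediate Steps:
h(Q, V) = (-3 + Q)²
v(s) = s² + 8/s (v(s) = (s² + (((-3 + s)² - 5)*0)*s) + 8/s = (s² + ((-5 + (-3 + s)²)*0)*s) + 8/s = (s² + 0*s) + 8/s = (s² + 0) + 8/s = s² + 8/s)
(v(-8) - 44)*(-42) = ((8 + (-8)³)/(-8) - 44)*(-42) = (-(8 - 512)/8 - 44)*(-42) = (-⅛*(-504) - 44)*(-42) = (63 - 44)*(-42) = 19*(-42) = -798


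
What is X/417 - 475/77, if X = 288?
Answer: -58633/10703 ≈ -5.4782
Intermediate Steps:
X/417 - 475/77 = 288/417 - 475/77 = 288*(1/417) - 475*1/77 = 96/139 - 475/77 = -58633/10703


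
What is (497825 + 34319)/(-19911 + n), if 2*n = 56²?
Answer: -532144/18343 ≈ -29.011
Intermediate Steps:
n = 1568 (n = (½)*56² = (½)*3136 = 1568)
(497825 + 34319)/(-19911 + n) = (497825 + 34319)/(-19911 + 1568) = 532144/(-18343) = 532144*(-1/18343) = -532144/18343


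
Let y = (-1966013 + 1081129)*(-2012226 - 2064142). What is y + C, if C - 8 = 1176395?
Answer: 3607113997715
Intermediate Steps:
C = 1176403 (C = 8 + 1176395 = 1176403)
y = 3607112821312 (y = -884884*(-4076368) = 3607112821312)
y + C = 3607112821312 + 1176403 = 3607113997715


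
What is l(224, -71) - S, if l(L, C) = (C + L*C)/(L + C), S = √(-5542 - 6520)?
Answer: -1775/17 - I*√12062 ≈ -104.41 - 109.83*I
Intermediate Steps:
S = I*√12062 (S = √(-12062) = I*√12062 ≈ 109.83*I)
l(L, C) = (C + C*L)/(C + L)
l(224, -71) - S = -71*(1 + 224)/(-71 + 224) - I*√12062 = -71*225/153 - I*√12062 = -71*1/153*225 - I*√12062 = -1775/17 - I*√12062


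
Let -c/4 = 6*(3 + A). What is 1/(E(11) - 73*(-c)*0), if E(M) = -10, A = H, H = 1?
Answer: -⅒ ≈ -0.10000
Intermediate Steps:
A = 1
c = -96 (c = -24*(3 + 1) = -24*4 = -4*24 = -96)
1/(E(11) - 73*(-c)*0) = 1/(-10 - 73*(-1*(-96))*0) = 1/(-10 - 7008*0) = 1/(-10 - 73*0) = 1/(-10 + 0) = 1/(-10) = -⅒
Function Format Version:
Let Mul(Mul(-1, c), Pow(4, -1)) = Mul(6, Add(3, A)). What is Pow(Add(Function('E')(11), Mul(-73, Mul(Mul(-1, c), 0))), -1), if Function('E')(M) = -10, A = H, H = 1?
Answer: Rational(-1, 10) ≈ -0.10000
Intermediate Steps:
A = 1
c = -96 (c = Mul(-4, Mul(6, Add(3, 1))) = Mul(-4, Mul(6, 4)) = Mul(-4, 24) = -96)
Pow(Add(Function('E')(11), Mul(-73, Mul(Mul(-1, c), 0))), -1) = Pow(Add(-10, Mul(-73, Mul(Mul(-1, -96), 0))), -1) = Pow(Add(-10, Mul(-73, Mul(96, 0))), -1) = Pow(Add(-10, Mul(-73, 0)), -1) = Pow(Add(-10, 0), -1) = Pow(-10, -1) = Rational(-1, 10)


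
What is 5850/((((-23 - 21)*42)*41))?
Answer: -975/12628 ≈ -0.077209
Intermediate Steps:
5850/((((-23 - 21)*42)*41)) = 5850/((-44*42*41)) = 5850/((-1848*41)) = 5850/(-75768) = 5850*(-1/75768) = -975/12628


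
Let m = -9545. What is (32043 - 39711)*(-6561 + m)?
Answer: 123500808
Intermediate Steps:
(32043 - 39711)*(-6561 + m) = (32043 - 39711)*(-6561 - 9545) = -7668*(-16106) = 123500808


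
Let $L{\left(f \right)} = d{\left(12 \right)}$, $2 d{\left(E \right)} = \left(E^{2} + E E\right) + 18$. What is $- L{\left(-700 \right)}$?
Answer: $-153$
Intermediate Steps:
$d{\left(E \right)} = 9 + E^{2}$ ($d{\left(E \right)} = \frac{\left(E^{2} + E E\right) + 18}{2} = \frac{\left(E^{2} + E^{2}\right) + 18}{2} = \frac{2 E^{2} + 18}{2} = \frac{18 + 2 E^{2}}{2} = 9 + E^{2}$)
$L{\left(f \right)} = 153$ ($L{\left(f \right)} = 9 + 12^{2} = 9 + 144 = 153$)
$- L{\left(-700 \right)} = \left(-1\right) 153 = -153$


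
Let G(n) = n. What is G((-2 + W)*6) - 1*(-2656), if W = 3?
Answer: 2662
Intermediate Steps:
G((-2 + W)*6) - 1*(-2656) = (-2 + 3)*6 - 1*(-2656) = 1*6 + 2656 = 6 + 2656 = 2662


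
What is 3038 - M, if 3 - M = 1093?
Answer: 4128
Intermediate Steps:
M = -1090 (M = 3 - 1*1093 = 3 - 1093 = -1090)
3038 - M = 3038 - 1*(-1090) = 3038 + 1090 = 4128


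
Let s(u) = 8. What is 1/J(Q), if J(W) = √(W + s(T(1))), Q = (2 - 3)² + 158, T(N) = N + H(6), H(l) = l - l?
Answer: √167/167 ≈ 0.077382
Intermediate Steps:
H(l) = 0
T(N) = N (T(N) = N + 0 = N)
Q = 159 (Q = (-1)² + 158 = 1 + 158 = 159)
J(W) = √(8 + W) (J(W) = √(W + 8) = √(8 + W))
1/J(Q) = 1/(√(8 + 159)) = 1/(√167) = √167/167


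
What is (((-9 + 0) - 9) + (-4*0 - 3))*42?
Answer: -882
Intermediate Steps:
(((-9 + 0) - 9) + (-4*0 - 3))*42 = ((-9 - 9) + (0 - 3))*42 = (-18 - 3)*42 = -21*42 = -882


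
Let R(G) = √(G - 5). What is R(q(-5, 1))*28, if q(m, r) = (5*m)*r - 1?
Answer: 28*I*√31 ≈ 155.9*I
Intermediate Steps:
q(m, r) = -1 + 5*m*r (q(m, r) = 5*m*r - 1 = -1 + 5*m*r)
R(G) = √(-5 + G)
R(q(-5, 1))*28 = √(-5 + (-1 + 5*(-5)*1))*28 = √(-5 + (-1 - 25))*28 = √(-5 - 26)*28 = √(-31)*28 = (I*√31)*28 = 28*I*√31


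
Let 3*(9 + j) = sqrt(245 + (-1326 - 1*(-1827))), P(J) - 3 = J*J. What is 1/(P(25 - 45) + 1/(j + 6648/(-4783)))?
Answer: 1038676199114/418155558225845 + 68631267*sqrt(746)/836311116451690 ≈ 0.0024862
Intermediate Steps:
P(J) = 3 + J**2 (P(J) = 3 + J*J = 3 + J**2)
j = -9 + sqrt(746)/3 (j = -9 + sqrt(245 + (-1326 - 1*(-1827)))/3 = -9 + sqrt(245 + (-1326 + 1827))/3 = -9 + sqrt(245 + 501)/3 = -9 + sqrt(746)/3 ≈ 0.10433)
1/(P(25 - 45) + 1/(j + 6648/(-4783))) = 1/((3 + (25 - 45)**2) + 1/((-9 + sqrt(746)/3) + 6648/(-4783))) = 1/((3 + (-20)**2) + 1/((-9 + sqrt(746)/3) + 6648*(-1/4783))) = 1/((3 + 400) + 1/((-9 + sqrt(746)/3) - 6648/4783)) = 1/(403 + 1/(-49695/4783 + sqrt(746)/3))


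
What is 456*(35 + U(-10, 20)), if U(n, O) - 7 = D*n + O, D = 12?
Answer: -26448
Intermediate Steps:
U(n, O) = 7 + O + 12*n (U(n, O) = 7 + (12*n + O) = 7 + (O + 12*n) = 7 + O + 12*n)
456*(35 + U(-10, 20)) = 456*(35 + (7 + 20 + 12*(-10))) = 456*(35 + (7 + 20 - 120)) = 456*(35 - 93) = 456*(-58) = -26448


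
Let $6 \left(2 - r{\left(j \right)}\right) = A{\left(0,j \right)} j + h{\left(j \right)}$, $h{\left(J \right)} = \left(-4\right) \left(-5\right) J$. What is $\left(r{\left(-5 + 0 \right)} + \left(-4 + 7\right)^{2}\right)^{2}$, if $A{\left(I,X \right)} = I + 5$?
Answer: $\frac{36481}{36} \approx 1013.4$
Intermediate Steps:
$A{\left(I,X \right)} = 5 + I$
$h{\left(J \right)} = 20 J$
$r{\left(j \right)} = 2 - \frac{25 j}{6}$ ($r{\left(j \right)} = 2 - \frac{\left(5 + 0\right) j + 20 j}{6} = 2 - \frac{5 j + 20 j}{6} = 2 - \frac{25 j}{6}$)
$\left(r{\left(-5 + 0 \right)} + \left(-4 + 7\right)^{2}\right)^{2} = \left(\left(2 - \frac{25 \left(-5 + 0\right)}{6}\right) + \left(-4 + 7\right)^{2}\right)^{2} = \left(\left(2 - - \frac{125}{6}\right) + 3^{2}\right)^{2} = \left(\left(2 + \frac{125}{6}\right) + 9\right)^{2} = \left(\frac{137}{6} + 9\right)^{2} = \left(\frac{191}{6}\right)^{2} = \frac{36481}{36}$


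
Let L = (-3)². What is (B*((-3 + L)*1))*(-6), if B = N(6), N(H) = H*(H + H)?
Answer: -2592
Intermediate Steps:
N(H) = 2*H² (N(H) = H*(2*H) = 2*H²)
L = 9
B = 72 (B = 2*6² = 2*36 = 72)
(B*((-3 + L)*1))*(-6) = (72*((-3 + 9)*1))*(-6) = (72*(6*1))*(-6) = (72*6)*(-6) = 432*(-6) = -2592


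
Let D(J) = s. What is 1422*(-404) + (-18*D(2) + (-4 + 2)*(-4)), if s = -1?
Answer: -574462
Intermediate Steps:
D(J) = -1
1422*(-404) + (-18*D(2) + (-4 + 2)*(-4)) = 1422*(-404) + (-18*(-1) + (-4 + 2)*(-4)) = -574488 + (18 - 2*(-4)) = -574488 + (18 + 8) = -574488 + 26 = -574462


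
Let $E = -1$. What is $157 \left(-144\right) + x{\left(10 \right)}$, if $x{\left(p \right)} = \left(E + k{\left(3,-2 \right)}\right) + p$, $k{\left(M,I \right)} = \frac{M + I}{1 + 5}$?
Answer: $- \frac{135593}{6} \approx -22599.0$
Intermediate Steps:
$k{\left(M,I \right)} = \frac{I}{6} + \frac{M}{6}$ ($k{\left(M,I \right)} = \frac{I + M}{6} = \left(I + M\right) \frac{1}{6} = \frac{I}{6} + \frac{M}{6}$)
$x{\left(p \right)} = - \frac{5}{6} + p$ ($x{\left(p \right)} = \left(-1 + \left(\frac{1}{6} \left(-2\right) + \frac{1}{6} \cdot 3\right)\right) + p = \left(-1 + \left(- \frac{1}{3} + \frac{1}{2}\right)\right) + p = \left(-1 + \frac{1}{6}\right) + p = - \frac{5}{6} + p$)
$157 \left(-144\right) + x{\left(10 \right)} = 157 \left(-144\right) + \left(- \frac{5}{6} + 10\right) = -22608 + \frac{55}{6} = - \frac{135593}{6}$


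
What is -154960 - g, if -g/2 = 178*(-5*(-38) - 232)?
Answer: -169912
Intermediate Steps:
g = 14952 (g = -356*(-5*(-38) - 232) = -356*(190 - 232) = -356*(-42) = -2*(-7476) = 14952)
-154960 - g = -154960 - 1*14952 = -154960 - 14952 = -169912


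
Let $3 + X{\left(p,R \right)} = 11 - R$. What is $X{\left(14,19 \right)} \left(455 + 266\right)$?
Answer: $-7931$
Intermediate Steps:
$X{\left(p,R \right)} = 8 - R$ ($X{\left(p,R \right)} = -3 - \left(-11 + R\right) = 8 - R$)
$X{\left(14,19 \right)} \left(455 + 266\right) = \left(8 - 19\right) \left(455 + 266\right) = \left(8 - 19\right) 721 = \left(-11\right) 721 = -7931$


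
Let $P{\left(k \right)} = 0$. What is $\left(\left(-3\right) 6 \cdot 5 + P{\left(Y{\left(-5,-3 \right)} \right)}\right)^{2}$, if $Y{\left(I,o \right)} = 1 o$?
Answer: $8100$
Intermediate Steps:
$Y{\left(I,o \right)} = o$
$\left(\left(-3\right) 6 \cdot 5 + P{\left(Y{\left(-5,-3 \right)} \right)}\right)^{2} = \left(\left(-3\right) 6 \cdot 5 + 0\right)^{2} = \left(\left(-18\right) 5 + 0\right)^{2} = \left(-90 + 0\right)^{2} = \left(-90\right)^{2} = 8100$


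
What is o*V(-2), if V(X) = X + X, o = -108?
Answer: 432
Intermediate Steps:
V(X) = 2*X
o*V(-2) = -216*(-2) = -108*(-4) = 432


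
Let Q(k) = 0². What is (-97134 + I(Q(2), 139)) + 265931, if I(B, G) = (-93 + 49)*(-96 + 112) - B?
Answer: 168093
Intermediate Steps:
Q(k) = 0
I(B, G) = -704 - B (I(B, G) = -44*16 - B = -704 - B)
(-97134 + I(Q(2), 139)) + 265931 = (-97134 + (-704 - 1*0)) + 265931 = (-97134 + (-704 + 0)) + 265931 = (-97134 - 704) + 265931 = -97838 + 265931 = 168093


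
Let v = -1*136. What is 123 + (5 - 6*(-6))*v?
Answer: -5453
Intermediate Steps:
v = -136
123 + (5 - 6*(-6))*v = 123 + (5 - 6*(-6))*(-136) = 123 + (5 + 36)*(-136) = 123 + 41*(-136) = 123 - 5576 = -5453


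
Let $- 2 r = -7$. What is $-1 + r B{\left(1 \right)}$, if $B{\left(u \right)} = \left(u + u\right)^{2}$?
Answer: $13$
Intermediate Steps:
$r = \frac{7}{2}$ ($r = \left(- \frac{1}{2}\right) \left(-7\right) = \frac{7}{2} \approx 3.5$)
$B{\left(u \right)} = 4 u^{2}$ ($B{\left(u \right)} = \left(2 u\right)^{2} = 4 u^{2}$)
$-1 + r B{\left(1 \right)} = -1 + \frac{7 \cdot 4 \cdot 1^{2}}{2} = -1 + \frac{7 \cdot 4 \cdot 1}{2} = -1 + \frac{7}{2} \cdot 4 = -1 + 14 = 13$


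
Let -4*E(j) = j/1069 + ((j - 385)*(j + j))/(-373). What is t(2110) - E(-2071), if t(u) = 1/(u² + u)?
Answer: -24220756535078481/3552116665540 ≈ -6818.7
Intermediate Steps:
t(u) = 1/(u + u²)
E(j) = -j/4276 + j*(-385 + j)/746 (E(j) = -(j/1069 + ((j - 385)*(j + j))/(-373))/4 = -(j*(1/1069) + ((-385 + j)*(2*j))*(-1/373))/4 = -(j/1069 + (2*j*(-385 + j))*(-1/373))/4 = -(j/1069 - 2*j*(-385 + j)/373)/4 = -j/4276 + j*(-385 + j)/746)
t(2110) - E(-2071) = 1/(2110*(1 + 2110)) - (-2071)*(-823503 + 2138*(-2071))/1594948 = (1/2110)/2111 - (-2071)*(-823503 - 4427798)/1594948 = (1/2110)*(1/2111) - (-2071)*(-5251301)/1594948 = 1/4454210 - 1*10875444371/1594948 = 1/4454210 - 10875444371/1594948 = -24220756535078481/3552116665540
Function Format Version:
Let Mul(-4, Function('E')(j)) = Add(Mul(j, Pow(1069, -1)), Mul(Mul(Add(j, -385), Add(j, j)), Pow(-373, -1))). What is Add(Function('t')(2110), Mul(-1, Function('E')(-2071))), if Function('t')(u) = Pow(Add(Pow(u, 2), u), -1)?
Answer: Rational(-24220756535078481, 3552116665540) ≈ -6818.7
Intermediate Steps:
Function('t')(u) = Pow(Add(u, Pow(u, 2)), -1)
Function('E')(j) = Add(Mul(Rational(-1, 4276), j), Mul(Rational(1, 746), j, Add(-385, j))) (Function('E')(j) = Mul(Rational(-1, 4), Add(Mul(j, Pow(1069, -1)), Mul(Mul(Add(j, -385), Add(j, j)), Pow(-373, -1)))) = Mul(Rational(-1, 4), Add(Mul(j, Rational(1, 1069)), Mul(Mul(Add(-385, j), Mul(2, j)), Rational(-1, 373)))) = Mul(Rational(-1, 4), Add(Mul(Rational(1, 1069), j), Mul(Mul(2, j, Add(-385, j)), Rational(-1, 373)))) = Mul(Rational(-1, 4), Add(Mul(Rational(1, 1069), j), Mul(Rational(-2, 373), j, Add(-385, j)))) = Add(Mul(Rational(-1, 4276), j), Mul(Rational(1, 746), j, Add(-385, j))))
Add(Function('t')(2110), Mul(-1, Function('E')(-2071))) = Add(Mul(Pow(2110, -1), Pow(Add(1, 2110), -1)), Mul(-1, Mul(Rational(1, 1594948), -2071, Add(-823503, Mul(2138, -2071))))) = Add(Mul(Rational(1, 2110), Pow(2111, -1)), Mul(-1, Mul(Rational(1, 1594948), -2071, Add(-823503, -4427798)))) = Add(Mul(Rational(1, 2110), Rational(1, 2111)), Mul(-1, Mul(Rational(1, 1594948), -2071, -5251301))) = Add(Rational(1, 4454210), Mul(-1, Rational(10875444371, 1594948))) = Add(Rational(1, 4454210), Rational(-10875444371, 1594948)) = Rational(-24220756535078481, 3552116665540)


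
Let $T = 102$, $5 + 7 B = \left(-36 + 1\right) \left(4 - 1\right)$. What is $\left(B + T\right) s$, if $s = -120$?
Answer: $- \frac{72480}{7} \approx -10354.0$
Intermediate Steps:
$B = - \frac{110}{7}$ ($B = - \frac{5}{7} + \frac{\left(-36 + 1\right) \left(4 - 1\right)}{7} = - \frac{5}{7} + \frac{\left(-35\right) 3}{7} = - \frac{5}{7} + \frac{1}{7} \left(-105\right) = - \frac{5}{7} - 15 = - \frac{110}{7} \approx -15.714$)
$\left(B + T\right) s = \left(- \frac{110}{7} + 102\right) \left(-120\right) = \frac{604}{7} \left(-120\right) = - \frac{72480}{7}$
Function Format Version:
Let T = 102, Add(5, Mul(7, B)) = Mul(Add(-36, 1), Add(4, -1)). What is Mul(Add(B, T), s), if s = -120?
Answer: Rational(-72480, 7) ≈ -10354.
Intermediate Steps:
B = Rational(-110, 7) (B = Add(Rational(-5, 7), Mul(Rational(1, 7), Mul(Add(-36, 1), Add(4, -1)))) = Add(Rational(-5, 7), Mul(Rational(1, 7), Mul(-35, 3))) = Add(Rational(-5, 7), Mul(Rational(1, 7), -105)) = Add(Rational(-5, 7), -15) = Rational(-110, 7) ≈ -15.714)
Mul(Add(B, T), s) = Mul(Add(Rational(-110, 7), 102), -120) = Mul(Rational(604, 7), -120) = Rational(-72480, 7)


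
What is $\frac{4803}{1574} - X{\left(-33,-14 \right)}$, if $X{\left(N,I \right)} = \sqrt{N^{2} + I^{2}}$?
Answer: $\frac{4803}{1574} - \sqrt{1285} \approx -32.795$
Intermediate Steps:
$X{\left(N,I \right)} = \sqrt{I^{2} + N^{2}}$
$\frac{4803}{1574} - X{\left(-33,-14 \right)} = \frac{4803}{1574} - \sqrt{\left(-14\right)^{2} + \left(-33\right)^{2}} = 4803 \cdot \frac{1}{1574} - \sqrt{196 + 1089} = \frac{4803}{1574} - \sqrt{1285}$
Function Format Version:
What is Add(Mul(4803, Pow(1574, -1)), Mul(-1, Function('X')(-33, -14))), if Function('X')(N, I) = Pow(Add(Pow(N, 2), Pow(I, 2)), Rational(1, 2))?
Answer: Add(Rational(4803, 1574), Mul(-1, Pow(1285, Rational(1, 2)))) ≈ -32.795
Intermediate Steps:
Function('X')(N, I) = Pow(Add(Pow(I, 2), Pow(N, 2)), Rational(1, 2))
Add(Mul(4803, Pow(1574, -1)), Mul(-1, Function('X')(-33, -14))) = Add(Mul(4803, Pow(1574, -1)), Mul(-1, Pow(Add(Pow(-14, 2), Pow(-33, 2)), Rational(1, 2)))) = Add(Mul(4803, Rational(1, 1574)), Mul(-1, Pow(Add(196, 1089), Rational(1, 2)))) = Add(Rational(4803, 1574), Mul(-1, Pow(1285, Rational(1, 2))))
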